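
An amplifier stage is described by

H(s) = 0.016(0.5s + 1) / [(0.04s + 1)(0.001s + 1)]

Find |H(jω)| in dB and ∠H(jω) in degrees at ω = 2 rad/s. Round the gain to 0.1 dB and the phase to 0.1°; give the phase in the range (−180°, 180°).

At ω = 2 rad/s:
zero (1 + j2·0.5) = 1 + j1 → |·| ≈ 1.4142, ∠ ≈ 45.00°
pole (1 + j2·0.04) = 1 + j0.08 → |·| ≈ 1.0032, ∠ ≈ 4.57°
pole (1 + j2·0.001) = 1 + j0.002 → |·| ≈ 1, ∠ ≈ 0.11°
|H| = 0.016 · 1.4142 / (1.0032 · 1) ≈ 0.022555
Gain = 20 log₁₀(0.022555) ≈ -32.94 dB
∠H = (45.00°) − (4.57° + 0.11°) = 40.32°

-32.9 dB, 40.3°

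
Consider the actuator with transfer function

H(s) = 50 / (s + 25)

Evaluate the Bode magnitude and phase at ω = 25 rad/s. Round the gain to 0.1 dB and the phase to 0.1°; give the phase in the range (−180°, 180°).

Substitute s = j25:
Numerator: 50 = 50 + j0
Denominator: (j25) + 25 = 25 + j25
|N| = √(50² + 0²) ≈ 50, ∠N ≈ 0.00°
|D| = √(25² + 25²) ≈ 35.355, ∠D ≈ 45.00°
|H| = 50 / 35.355 ≈ 1.4142
Gain = 20 log₁₀(1.4142) ≈ 3.01 dB
∠H = 0.00° − 45.00° = -45.00°

3.0 dB, -45.0°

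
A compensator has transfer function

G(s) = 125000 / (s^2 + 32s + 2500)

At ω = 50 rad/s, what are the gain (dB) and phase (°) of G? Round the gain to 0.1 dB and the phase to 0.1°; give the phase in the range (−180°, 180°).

At s = jω = j50:
quadratic: (j50)² + 32·j50 + 2500 = 0 + j1600 → |·| ≈ 1600, ∠ ≈ 90.00°
|G| = 125000 / 1600 ≈ 78.125
Gain = 20 log₁₀(78.125) ≈ 37.86 dB
∠G = 0.00° − 90.00° = -90.00°

37.9 dB, -90.0°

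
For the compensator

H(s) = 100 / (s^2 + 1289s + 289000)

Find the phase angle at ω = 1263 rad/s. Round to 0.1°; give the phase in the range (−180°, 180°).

-128.7°

Substitute s = j1263:
Numerator: 100 = 100 + j0
Denominator: (j1263)^2 + 1289(j1263) + 289000 = -1306169 + j1628007
|N| = √(100² + 0²) ≈ 100, ∠N ≈ 0.00°
|D| = √(1306169² + 1628007²) ≈ 2.0872e+06, ∠D ≈ 128.74°
∠H = 0.00° − 128.74° = -128.74°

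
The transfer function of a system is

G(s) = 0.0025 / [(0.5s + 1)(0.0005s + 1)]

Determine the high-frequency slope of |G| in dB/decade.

-40 dB/decade

Each pole contributes −20 dB/decade at high frequency; each zero contributes +20 dB/decade.
Net: 0 zero(s) − 2 pole(s) → -40 dB/decade.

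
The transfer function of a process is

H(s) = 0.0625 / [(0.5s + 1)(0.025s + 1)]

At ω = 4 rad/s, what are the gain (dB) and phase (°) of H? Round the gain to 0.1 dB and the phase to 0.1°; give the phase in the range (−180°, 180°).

At ω = 4 rad/s:
pole (1 + j4·0.5) = 1 + j2 → |·| ≈ 2.2361, ∠ ≈ 63.43°
pole (1 + j4·0.025) = 1 + j0.1 → |·| ≈ 1.005, ∠ ≈ 5.71°
|H| = 0.0625 · 1 / (2.2361 · 1.005) ≈ 0.027811
Gain = 20 log₁₀(0.027811) ≈ -31.12 dB
∠H = (0°) − (63.43° + 5.71°) = -69.14°

-31.1 dB, -69.1°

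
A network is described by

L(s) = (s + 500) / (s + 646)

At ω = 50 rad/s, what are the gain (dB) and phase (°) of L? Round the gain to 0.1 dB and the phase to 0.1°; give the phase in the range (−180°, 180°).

-2.2 dB, 1.3°

At s = jω = j50:
zero (s+500): 500 + j50 → |·| = √(500²+50²) = √252500 ≈ 502.49, ∠ = arctan(50/500) ≈ 5.71°
pole (s+646): 646 + j50 → |·| = √(646²+50²) = √419816 ≈ 647.93, ∠ = arctan(50/646) ≈ 4.43°
|L| = 1 · 502.49 / 647.93 ≈ 0.77553
Gain = 20 log₁₀(0.77553) ≈ -2.21 dB
∠L = 5.71° − 4.43° = 1.28°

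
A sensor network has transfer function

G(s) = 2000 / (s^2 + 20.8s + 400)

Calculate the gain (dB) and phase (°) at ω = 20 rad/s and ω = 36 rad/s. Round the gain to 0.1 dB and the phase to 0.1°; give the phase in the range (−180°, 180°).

At s = jω = j20:
quadratic: (j20)² + 20.8·j20 + 400 = 0 + j416 → |·| ≈ 416, ∠ ≈ 90.00°
|G| = 2000 / 416 ≈ 4.8077
Gain = 20 log₁₀(4.8077) ≈ 13.64 dB
∠G = 0.00° − 90.00° = -90.00°

At s = jω = j36:
quadratic: (j36)² + 20.8·j36 + 400 = -896 + j748.8 → |·| ≈ 1167.7, ∠ ≈ 140.11°
|G| = 2000 / 1167.7 ≈ 1.7128
Gain = 20 log₁₀(1.7128) ≈ 4.67 dB
∠G = 0.00° − 140.11° = -140.11°

ω = 20: 13.6 dB, -90.0°; ω = 36: 4.7 dB, -140.1°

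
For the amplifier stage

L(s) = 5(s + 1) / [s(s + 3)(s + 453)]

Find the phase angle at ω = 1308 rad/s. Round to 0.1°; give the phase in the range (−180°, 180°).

At s = jω = j1308:
zero (s+1): 1 + j1308 → |·| = √(1²+1308²) = √1710865 ≈ 1308, ∠ = arctan(1308/1) ≈ 89.96°
pole (s+3): 3 + j1308 → |·| = √(3²+1308²) = √1710873 ≈ 1308, ∠ = arctan(1308/3) ≈ 89.87°
pole (s+453): 453 + j1308 → |·| = √(453²+1308²) = √1916073 ≈ 1384.2, ∠ = arctan(1308/453) ≈ 70.90°
pole at origin: |s| = 1308, ∠ = 90.00° (in denominator)
∠L = 89.96° − 250.77° = -160.81°

-160.8°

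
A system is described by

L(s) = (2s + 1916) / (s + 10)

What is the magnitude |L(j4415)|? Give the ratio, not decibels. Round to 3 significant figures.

Substitute s = j4415:
Numerator: 2(j4415) + 1916 = 1916 + j8830
Denominator: (j4415) + 10 = 10 + j4415
|N| = √(1916² + 8830²) ≈ 9035.5, ∠N ≈ 77.76°
|D| = √(10² + 4415²) ≈ 4415, ∠D ≈ 89.87°
|L| = 9035.5 / 4415 ≈ 2.0465

2.05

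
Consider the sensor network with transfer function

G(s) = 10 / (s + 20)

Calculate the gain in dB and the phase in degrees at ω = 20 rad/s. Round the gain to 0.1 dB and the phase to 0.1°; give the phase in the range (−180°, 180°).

At s = jω = j20:
pole (s+20): 20 + j20 → |·| = √(20²+20²) = √800 ≈ 28.284, ∠ = arctan(20/20) ≈ 45.00°
|G| = 10 / 28.284 ≈ 0.35356
Gain = 20 log₁₀(0.35356) ≈ -9.03 dB
∠G = 0.00° − 45.00° = -45.00°

-9.0 dB, -45.0°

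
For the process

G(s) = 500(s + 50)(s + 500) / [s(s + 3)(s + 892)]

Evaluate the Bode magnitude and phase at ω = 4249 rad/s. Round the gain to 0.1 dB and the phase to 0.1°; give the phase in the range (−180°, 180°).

At s = jω = j4249:
zero (s+50): 50 + j4249 → |·| = √(50²+4249²) = √18056501 ≈ 4249.3, ∠ = arctan(4249/50) ≈ 89.33°
zero (s+500): 500 + j4249 → |·| = √(500²+4249²) = √18304001 ≈ 4278.3, ∠ = arctan(4249/500) ≈ 83.29°
pole (s+3): 3 + j4249 → |·| = √(3²+4249²) = √18054010 ≈ 4249, ∠ = arctan(4249/3) ≈ 89.96°
pole (s+892): 892 + j4249 → |·| = √(892²+4249²) = √18849665 ≈ 4341.6, ∠ = arctan(4249/892) ≈ 78.14°
pole at origin: |s| = 4249, ∠ = 90.00° (in denominator)
|G| = 500 · 1.818e+07 / 7.8383e+10 ≈ 0.11597
Gain = 20 log₁₀(0.11597) ≈ -18.71 dB
∠G = 172.62° − 258.10° = -85.48°

-18.7 dB, -85.5°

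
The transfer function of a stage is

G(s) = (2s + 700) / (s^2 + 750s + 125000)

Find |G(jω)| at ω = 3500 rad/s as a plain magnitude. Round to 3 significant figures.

0.000567

Substitute s = j3500:
Numerator: 2(j3500) + 700 = 700 + j7000
Denominator: (j3500)^2 + 750(j3500) + 125000 = -12125000 + j2625000
|N| = √(700² + 7000²) ≈ 7034.9, ∠N ≈ 84.29°
|D| = √(12125000² + 2625000²) ≈ 1.2406e+07, ∠D ≈ 167.78°
|G| = 7034.9 / 1.2406e+07 ≈ 0.00056706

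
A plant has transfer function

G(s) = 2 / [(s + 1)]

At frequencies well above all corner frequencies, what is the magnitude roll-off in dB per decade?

-20 dB/decade

Each pole contributes −20 dB/decade at high frequency; each zero contributes +20 dB/decade.
Net: 0 zero(s) − 1 pole(s) → -20 dB/decade.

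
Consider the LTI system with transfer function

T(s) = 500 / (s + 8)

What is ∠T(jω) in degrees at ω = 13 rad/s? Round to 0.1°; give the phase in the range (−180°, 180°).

At s = jω = j13:
pole (s+8): 8 + j13 → |·| = √(8²+13²) = √233 ≈ 15.264, ∠ = arctan(13/8) ≈ 58.39°
∠T = 0.00° − 58.39° = -58.39°

-58.4°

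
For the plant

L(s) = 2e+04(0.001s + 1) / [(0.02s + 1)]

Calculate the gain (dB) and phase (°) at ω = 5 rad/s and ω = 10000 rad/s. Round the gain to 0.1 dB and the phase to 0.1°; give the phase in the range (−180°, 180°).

At ω = 5 rad/s:
zero (1 + j5·0.001) = 1 + j0.005 → |·| ≈ 1, ∠ ≈ 0.29°
pole (1 + j5·0.02) = 1 + j0.1 → |·| ≈ 1.005, ∠ ≈ 5.71°
|L| = 2e+04 · 1 / (1.005) ≈ 19900
Gain = 20 log₁₀(19900) ≈ 85.98 dB
∠L = (0.29°) − (5.71°) = -5.42°

At ω = 10000 rad/s:
zero (1 + j10000·0.001) = 1 + j10 → |·| ≈ 10.05, ∠ ≈ 84.29°
pole (1 + j10000·0.02) = 1 + j200 → |·| ≈ 200, ∠ ≈ 89.71°
|L| = 2e+04 · 10.05 / (200) ≈ 1005
Gain = 20 log₁₀(1005) ≈ 60.04 dB
∠L = (84.29°) − (89.71°) = -5.42°

ω = 5: 86.0 dB, -5.4°; ω = 10000: 60.0 dB, -5.4°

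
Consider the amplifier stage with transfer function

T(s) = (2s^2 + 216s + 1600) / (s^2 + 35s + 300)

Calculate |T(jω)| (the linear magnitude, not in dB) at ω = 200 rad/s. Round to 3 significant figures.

Substitute s = j200:
Numerator: 2(j200)^2 + 216(j200) + 1600 = -78400 + j43200
Denominator: (j200)^2 + 35(j200) + 300 = -39700 + j7000
|N| = √(78400² + 43200²) ≈ 89514, ∠N ≈ 151.14°
|D| = √(39700² + 7000²) ≈ 40312, ∠D ≈ 170.00°
|T| = 89514 / 40312 ≈ 2.2205

2.22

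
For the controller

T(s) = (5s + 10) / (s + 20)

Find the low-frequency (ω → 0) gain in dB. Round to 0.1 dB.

T(0) = 10 / 20 = 0.5
20 log₁₀(0.5) ≈ -6.02 dB

-6.0 dB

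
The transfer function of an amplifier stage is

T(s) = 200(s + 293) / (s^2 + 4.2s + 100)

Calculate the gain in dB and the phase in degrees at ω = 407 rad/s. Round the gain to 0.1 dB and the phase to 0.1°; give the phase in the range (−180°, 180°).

At s = jω = j407:
zero (s+293): 293 + j407 → |·| = √(293²+407²) = √251498 ≈ 501.5, ∠ = arctan(407/293) ≈ 54.25°
quadratic: (j407)² + 4.2·j407 + 100 = -165549 + j1709.4 → |·| ≈ 1.6556e+05, ∠ ≈ 179.41°
|T| = 200 · 501.5 / 1.6556e+05 ≈ 0.60582
Gain = 20 log₁₀(0.60582) ≈ -4.35 dB
∠T = 54.25° − 179.41° = -125.16°

-4.4 dB, -125.2°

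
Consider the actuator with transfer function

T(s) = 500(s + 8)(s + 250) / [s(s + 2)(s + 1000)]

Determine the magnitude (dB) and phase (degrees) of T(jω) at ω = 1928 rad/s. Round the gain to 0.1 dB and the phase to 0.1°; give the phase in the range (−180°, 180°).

-12.7 dB, -70.2°

At s = jω = j1928:
zero (s+8): 8 + j1928 → |·| = √(8²+1928²) = √3717248 ≈ 1928, ∠ = arctan(1928/8) ≈ 89.76°
zero (s+250): 250 + j1928 → |·| = √(250²+1928²) = √3779684 ≈ 1944.1, ∠ = arctan(1928/250) ≈ 82.61°
pole (s+2): 2 + j1928 → |·| = √(2²+1928²) = √3717188 ≈ 1928, ∠ = arctan(1928/2) ≈ 89.94°
pole (s+1000): 1000 + j1928 → |·| = √(1000²+1928²) = √4717184 ≈ 2171.9, ∠ = arctan(1928/1000) ≈ 62.59°
pole at origin: |s| = 1928, ∠ = 90.00° (in denominator)
|T| = 500 · 3.7482e+06 / 8.0734e+09 ≈ 0.23213
Gain = 20 log₁₀(0.23213) ≈ -12.69 dB
∠T = 172.37° − 242.53° = -70.16°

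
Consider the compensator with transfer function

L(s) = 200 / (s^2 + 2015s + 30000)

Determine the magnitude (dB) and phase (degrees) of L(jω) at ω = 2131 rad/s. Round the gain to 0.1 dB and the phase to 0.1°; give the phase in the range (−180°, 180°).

Substitute s = j2131:
Numerator: 200 = 200 + j0
Denominator: (j2131)^2 + 2015(j2131) + 30000 = -4511161 + j4293965
|N| = √(200² + 0²) ≈ 200, ∠N ≈ 0.00°
|D| = √(4511161² + 4293965²) ≈ 6.2281e+06, ∠D ≈ 136.41°
|L| = 200 / 6.2281e+06 ≈ 3.2113e-05
Gain = 20 log₁₀(3.2113e-05) ≈ -89.87 dB
∠L = 0.00° − 136.41° = -136.41°

-89.9 dB, -136.4°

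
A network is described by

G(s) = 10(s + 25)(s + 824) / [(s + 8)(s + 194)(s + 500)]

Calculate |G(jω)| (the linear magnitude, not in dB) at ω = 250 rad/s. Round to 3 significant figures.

At s = jω = j250:
zero (s+25): 25 + j250 → |·| = √(25²+250²) = √63125 ≈ 251.25, ∠ = arctan(250/25) ≈ 84.29°
zero (s+824): 824 + j250 → |·| = √(824²+250²) = √741476 ≈ 861.09, ∠ = arctan(250/824) ≈ 16.88°
pole (s+8): 8 + j250 → |·| = √(8²+250²) = √62564 ≈ 250.13, ∠ = arctan(250/8) ≈ 88.17°
pole (s+194): 194 + j250 → |·| = √(194²+250²) = √100136 ≈ 316.44, ∠ = arctan(250/194) ≈ 52.19°
pole (s+500): 500 + j250 → |·| = √(500²+250²) = √312500 ≈ 559.02, ∠ = arctan(250/500) ≈ 26.57°
|G| = 10 · 2.1635e+05 / 4.4247e+07 ≈ 0.048896

0.0489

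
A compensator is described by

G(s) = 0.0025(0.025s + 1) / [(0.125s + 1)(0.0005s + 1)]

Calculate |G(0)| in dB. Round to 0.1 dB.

G(0) = 0.0025 · 1 / 1 = 0.0025
20 log₁₀(0.0025) ≈ -52.04 dB

-52.0 dB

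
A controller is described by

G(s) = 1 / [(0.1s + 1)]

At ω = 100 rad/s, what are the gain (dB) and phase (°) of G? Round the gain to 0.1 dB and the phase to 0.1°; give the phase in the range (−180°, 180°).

At ω = 100 rad/s:
pole (1 + j100·0.1) = 1 + j10 → |·| ≈ 10.05, ∠ ≈ 84.29°
|G| = 1 · 1 / (10.05) ≈ 0.099502
Gain = 20 log₁₀(0.099502) ≈ -20.04 dB
∠G = (0°) − (84.29°) = -84.29°

-20.0 dB, -84.3°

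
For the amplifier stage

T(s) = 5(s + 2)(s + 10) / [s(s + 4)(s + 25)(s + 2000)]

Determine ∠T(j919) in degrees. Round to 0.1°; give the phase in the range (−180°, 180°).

-113.6°

At s = jω = j919:
zero (s+2): 2 + j919 → |·| = √(2²+919²) = √844565 ≈ 919, ∠ = arctan(919/2) ≈ 89.88°
zero (s+10): 10 + j919 → |·| = √(10²+919²) = √844661 ≈ 919.05, ∠ = arctan(919/10) ≈ 89.38°
pole (s+4): 4 + j919 → |·| = √(4²+919²) = √844577 ≈ 919.01, ∠ = arctan(919/4) ≈ 89.75°
pole (s+25): 25 + j919 → |·| = √(25²+919²) = √845186 ≈ 919.34, ∠ = arctan(919/25) ≈ 88.44°
pole (s+2000): 2000 + j919 → |·| = √(2000²+919²) = √4844561 ≈ 2201, ∠ = arctan(919/2000) ≈ 24.68°
pole at origin: |s| = 919, ∠ = 90.00° (in denominator)
∠T = 179.26° − 292.87° = -113.61°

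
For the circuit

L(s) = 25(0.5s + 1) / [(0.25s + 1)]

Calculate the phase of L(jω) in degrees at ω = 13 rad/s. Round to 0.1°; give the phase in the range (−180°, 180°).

At ω = 13 rad/s:
zero (1 + j13·0.5) = 1 + j6.5 → |·| ≈ 6.5765, ∠ ≈ 81.25°
pole (1 + j13·0.25) = 1 + j3.25 → |·| ≈ 3.4004, ∠ ≈ 72.90°
∠L = (81.25°) − (72.90°) = 8.35°

8.4°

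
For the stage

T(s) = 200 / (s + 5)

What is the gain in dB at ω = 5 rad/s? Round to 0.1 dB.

29.0 dB

At s = jω = j5:
pole (s+5): 5 + j5 → |·| = √(5²+5²) = √50 ≈ 7.0711, ∠ = arctan(5/5) ≈ 45.00°
|T| = 200 / 7.0711 ≈ 28.284
Gain = 20 log₁₀(28.284) ≈ 29.03 dB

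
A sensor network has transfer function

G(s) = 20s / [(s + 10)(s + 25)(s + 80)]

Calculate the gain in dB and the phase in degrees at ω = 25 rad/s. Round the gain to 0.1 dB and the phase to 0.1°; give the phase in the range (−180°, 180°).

At s = jω = j25:
zero at origin: s = j25 → |·| = 25, ∠ = 90.00°
pole (s+10): 10 + j25 → |·| = √(10²+25²) = √725 ≈ 26.926, ∠ = arctan(25/10) ≈ 68.20°
pole (s+25): 25 + j25 → |·| = √(25²+25²) = √1250 ≈ 35.355, ∠ = arctan(25/25) ≈ 45.00°
pole (s+80): 80 + j25 → |·| = √(80²+25²) = √7025 ≈ 83.815, ∠ = arctan(25/80) ≈ 17.35°
|G| = 20 · 25 / 79789 ≈ 0.0062665
Gain = 20 log₁₀(0.0062665) ≈ -44.06 dB
∠G = 90.00° − 130.55° = -40.55°

-44.1 dB, -40.6°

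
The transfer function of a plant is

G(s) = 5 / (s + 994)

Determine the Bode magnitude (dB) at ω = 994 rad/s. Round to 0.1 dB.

-49.0 dB

Substitute s = j994:
Numerator: 5 = 5 + j0
Denominator: (j994) + 994 = 994 + j994
|N| = √(5² + 0²) ≈ 5, ∠N ≈ 0.00°
|D| = √(994² + 994²) ≈ 1405.7, ∠D ≈ 45.00°
|G| = 5 / 1405.7 ≈ 0.0035569
Gain = 20 log₁₀(0.0035569) ≈ -48.98 dB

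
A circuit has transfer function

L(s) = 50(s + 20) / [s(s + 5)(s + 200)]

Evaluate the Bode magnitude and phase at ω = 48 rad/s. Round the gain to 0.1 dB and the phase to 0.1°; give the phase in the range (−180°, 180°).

At s = jω = j48:
zero (s+20): 20 + j48 → |·| = √(20²+48²) = √2704 ≈ 52, ∠ = arctan(48/20) ≈ 67.38°
pole (s+5): 5 + j48 → |·| = √(5²+48²) = √2329 ≈ 48.26, ∠ = arctan(48/5) ≈ 84.05°
pole (s+200): 200 + j48 → |·| = √(200²+48²) = √42304 ≈ 205.68, ∠ = arctan(48/200) ≈ 13.50°
pole at origin: |s| = 48, ∠ = 90.00° (in denominator)
|L| = 50 · 52 / 4.7645e+05 ≈ 0.005457
Gain = 20 log₁₀(0.005457) ≈ -45.26 dB
∠L = 67.38° − 187.55° = -120.17°

-45.3 dB, -120.2°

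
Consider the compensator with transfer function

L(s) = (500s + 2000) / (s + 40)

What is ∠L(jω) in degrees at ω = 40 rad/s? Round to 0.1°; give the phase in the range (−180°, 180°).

39.3°

Substitute s = j40:
Numerator: 500(j40) + 2000 = 2000 + j20000
Denominator: (j40) + 40 = 40 + j40
|N| = √(2000² + 20000²) ≈ 20100, ∠N ≈ 84.29°
|D| = √(40² + 40²) ≈ 56.569, ∠D ≈ 45.00°
∠L = 84.29° − 45.00° = 39.29°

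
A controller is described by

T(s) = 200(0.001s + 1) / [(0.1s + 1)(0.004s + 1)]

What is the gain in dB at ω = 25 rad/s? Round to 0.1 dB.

At ω = 25 rad/s:
zero (1 + j25·0.001) = 1 + j0.025 → |·| ≈ 1.0003, ∠ ≈ 1.43°
pole (1 + j25·0.1) = 1 + j2.5 → |·| ≈ 2.6926, ∠ ≈ 68.20°
pole (1 + j25·0.004) = 1 + j0.1 → |·| ≈ 1.005, ∠ ≈ 5.71°
|T| = 200 · 1.0003 / (2.6926 · 1.005) ≈ 73.93
Gain = 20 log₁₀(73.93) ≈ 37.38 dB

37.4 dB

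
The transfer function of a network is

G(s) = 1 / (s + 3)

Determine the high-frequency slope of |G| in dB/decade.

Each pole contributes −20 dB/decade at high frequency; each zero contributes +20 dB/decade.
Net: 0 zero(s) − 1 pole(s) → -20 dB/decade.

-20 dB/decade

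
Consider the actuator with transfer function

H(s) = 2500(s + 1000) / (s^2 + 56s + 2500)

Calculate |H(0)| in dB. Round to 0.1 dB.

60.0 dB

H(0) = 2500·1000 / 2500 = 1000
20 log₁₀(1000) ≈ 60.00 dB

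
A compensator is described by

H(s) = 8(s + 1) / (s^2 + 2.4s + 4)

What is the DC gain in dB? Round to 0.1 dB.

6.0 dB

H(0) = 8·1 / 4 = 2
20 log₁₀(2) ≈ 6.02 dB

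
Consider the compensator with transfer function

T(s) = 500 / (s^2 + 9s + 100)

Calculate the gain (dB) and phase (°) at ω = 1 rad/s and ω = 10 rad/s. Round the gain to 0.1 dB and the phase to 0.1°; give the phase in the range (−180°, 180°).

At s = jω = j1:
quadratic: (j1)² + 9·j1 + 100 = 99 + j9 → |·| ≈ 99.408, ∠ ≈ 5.19°
|T| = 500 / 99.408 ≈ 5.0298
Gain = 20 log₁₀(5.0298) ≈ 14.03 dB
∠T = 0.00° − 5.19° = -5.19°

At s = jω = j10:
quadratic: (j10)² + 9·j10 + 100 = 0 + j90 → |·| ≈ 90, ∠ ≈ 90.00°
|T| = 500 / 90 ≈ 5.5556
Gain = 20 log₁₀(5.5556) ≈ 14.89 dB
∠T = 0.00° − 90.00° = -90.00°

ω = 1: 14.0 dB, -5.2°; ω = 10: 14.9 dB, -90.0°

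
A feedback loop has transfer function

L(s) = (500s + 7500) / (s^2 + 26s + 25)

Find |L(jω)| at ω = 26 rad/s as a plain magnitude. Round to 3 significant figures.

16.0

Substitute s = j26:
Numerator: 500(j26) + 7500 = 7500 + j13000
Denominator: (j26)^2 + 26(j26) + 25 = -651 + j676
|N| = √(7500² + 13000²) ≈ 15008, ∠N ≈ 60.02°
|D| = √(651² + 676²) ≈ 938.5, ∠D ≈ 133.92°
|L| = 15008 / 938.5 ≈ 15.991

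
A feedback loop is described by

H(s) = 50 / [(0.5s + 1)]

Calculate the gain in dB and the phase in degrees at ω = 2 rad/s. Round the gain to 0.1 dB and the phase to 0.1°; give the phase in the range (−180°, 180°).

At ω = 2 rad/s:
pole (1 + j2·0.5) = 1 + j1 → |·| ≈ 1.4142, ∠ ≈ 45.00°
|H| = 50 · 1 / (1.4142) ≈ 35.356
Gain = 20 log₁₀(35.356) ≈ 30.97 dB
∠H = (0°) − (45.00°) = -45.00°

31.0 dB, -45.0°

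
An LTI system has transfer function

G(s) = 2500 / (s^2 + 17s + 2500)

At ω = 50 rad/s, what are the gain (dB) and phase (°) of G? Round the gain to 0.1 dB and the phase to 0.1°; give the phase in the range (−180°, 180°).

At s = jω = j50:
quadratic: (j50)² + 17·j50 + 2500 = 0 + j850 → |·| ≈ 850, ∠ ≈ 90.00°
|G| = 2500 / 850 ≈ 2.9412
Gain = 20 log₁₀(2.9412) ≈ 9.37 dB
∠G = 0.00° − 90.00° = -90.00°

9.4 dB, -90.0°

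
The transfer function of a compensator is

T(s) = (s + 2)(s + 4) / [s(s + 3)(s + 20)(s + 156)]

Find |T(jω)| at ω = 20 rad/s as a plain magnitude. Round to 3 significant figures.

0.000228

At s = jω = j20:
zero (s+2): 2 + j20 → |·| = √(2²+20²) = √404 ≈ 20.1, ∠ = arctan(20/2) ≈ 84.29°
zero (s+4): 4 + j20 → |·| = √(4²+20²) = √416 ≈ 20.396, ∠ = arctan(20/4) ≈ 78.69°
pole (s+3): 3 + j20 → |·| = √(3²+20²) = √409 ≈ 20.224, ∠ = arctan(20/3) ≈ 81.47°
pole (s+20): 20 + j20 → |·| = √(20²+20²) = √800 ≈ 28.284, ∠ = arctan(20/20) ≈ 45.00°
pole (s+156): 156 + j20 → |·| = √(156²+20²) = √24736 ≈ 157.28, ∠ = arctan(20/156) ≈ 7.31°
pole at origin: |s| = 20, ∠ = 90.00° (in denominator)
|T| = 1 · 409.96 / 1.7993e+06 ≈ 0.00022784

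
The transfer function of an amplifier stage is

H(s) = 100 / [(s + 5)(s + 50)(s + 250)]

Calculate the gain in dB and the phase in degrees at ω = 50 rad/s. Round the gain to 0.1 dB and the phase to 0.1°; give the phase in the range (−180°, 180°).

At s = jω = j50:
pole (s+5): 5 + j50 → |·| = √(5²+50²) = √2525 ≈ 50.249, ∠ = arctan(50/5) ≈ 84.29°
pole (s+50): 50 + j50 → |·| = √(50²+50²) = √5000 ≈ 70.711, ∠ = arctan(50/50) ≈ 45.00°
pole (s+250): 250 + j50 → |·| = √(250²+50²) = √65000 ≈ 254.95, ∠ = arctan(50/250) ≈ 11.31°
|H| = 100 / 9.0588e+05 ≈ 0.00011039
Gain = 20 log₁₀(0.00011039) ≈ -79.14 dB
∠H = 0.00° − 140.60° = -140.60°

-79.1 dB, -140.6°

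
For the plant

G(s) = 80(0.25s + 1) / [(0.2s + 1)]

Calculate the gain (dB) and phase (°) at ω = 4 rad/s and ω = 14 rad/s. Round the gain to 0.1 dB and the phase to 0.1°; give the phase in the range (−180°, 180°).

At ω = 4 rad/s:
zero (1 + j4·0.25) = 1 + j1 → |·| ≈ 1.4142, ∠ ≈ 45.00°
pole (1 + j4·0.2) = 1 + j0.8 → |·| ≈ 1.2806, ∠ ≈ 38.66°
|G| = 80 · 1.4142 / (1.2806) ≈ 88.346
Gain = 20 log₁₀(88.346) ≈ 38.92 dB
∠G = (45.00°) − (38.66°) = 6.34°

At ω = 14 rad/s:
zero (1 + j14·0.25) = 1 + j3.5 → |·| ≈ 3.6401, ∠ ≈ 74.05°
pole (1 + j14·0.2) = 1 + j2.8 → |·| ≈ 2.9732, ∠ ≈ 70.35°
|G| = 80 · 3.6401 / (2.9732) ≈ 97.944
Gain = 20 log₁₀(97.944) ≈ 39.82 dB
∠G = (74.05°) − (70.35°) = 3.70°

ω = 4: 38.9 dB, 6.3°; ω = 14: 39.8 dB, 3.7°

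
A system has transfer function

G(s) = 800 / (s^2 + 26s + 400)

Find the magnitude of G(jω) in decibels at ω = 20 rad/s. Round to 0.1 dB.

3.7 dB

At s = jω = j20:
quadratic: (j20)² + 26·j20 + 400 = 0 + j520 → |·| ≈ 520, ∠ ≈ 90.00°
|G| = 800 / 520 ≈ 1.5385
Gain = 20 log₁₀(1.5385) ≈ 3.74 dB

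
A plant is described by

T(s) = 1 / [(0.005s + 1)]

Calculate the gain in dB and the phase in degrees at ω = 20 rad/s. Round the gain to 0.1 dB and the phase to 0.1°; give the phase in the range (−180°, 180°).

-0.0 dB, -5.7°

At ω = 20 rad/s:
pole (1 + j20·0.005) = 1 + j0.1 → |·| ≈ 1.005, ∠ ≈ 5.71°
|T| = 1 · 1 / (1.005) ≈ 0.99502
Gain = 20 log₁₀(0.99502) ≈ -0.04 dB
∠T = (0°) − (5.71°) = -5.71°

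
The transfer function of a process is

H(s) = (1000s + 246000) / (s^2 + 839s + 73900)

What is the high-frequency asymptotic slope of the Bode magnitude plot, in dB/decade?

-20 dB/decade

Each pole contributes −20 dB/decade at high frequency; each zero contributes +20 dB/decade.
Net: 1 zero(s) − 2 pole(s) → -20 dB/decade.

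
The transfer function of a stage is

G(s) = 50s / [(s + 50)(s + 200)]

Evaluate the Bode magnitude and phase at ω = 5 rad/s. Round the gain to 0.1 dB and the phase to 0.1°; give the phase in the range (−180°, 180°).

-32.1 dB, 82.9°

At s = jω = j5:
zero at origin: s = j5 → |·| = 5, ∠ = 90.00°
pole (s+50): 50 + j5 → |·| = √(50²+5²) = √2525 ≈ 50.249, ∠ = arctan(5/50) ≈ 5.71°
pole (s+200): 200 + j5 → |·| = √(200²+5²) = √40025 ≈ 200.06, ∠ = arctan(5/200) ≈ 1.43°
|G| = 50 · 5 / 10053 ≈ 0.024868
Gain = 20 log₁₀(0.024868) ≈ -32.09 dB
∠G = 90.00° − 7.14° = 82.86°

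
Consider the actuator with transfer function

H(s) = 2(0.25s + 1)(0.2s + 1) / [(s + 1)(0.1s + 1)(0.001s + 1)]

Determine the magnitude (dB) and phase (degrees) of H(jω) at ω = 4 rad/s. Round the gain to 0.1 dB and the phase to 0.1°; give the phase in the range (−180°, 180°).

At ω = 4 rad/s:
zero (1 + j4·0.25) = 1 + j1 → |·| ≈ 1.4142, ∠ ≈ 45.00°
zero (1 + j4·0.2) = 1 + j0.8 → |·| ≈ 1.2806, ∠ ≈ 38.66°
pole (1 + j4·1) = 1 + j4 → |·| ≈ 4.1231, ∠ ≈ 75.96°
pole (1 + j4·0.1) = 1 + j0.4 → |·| ≈ 1.077, ∠ ≈ 21.80°
pole (1 + j4·0.001) = 1 + j0.004 → |·| ≈ 1, ∠ ≈ 0.23°
|H| = 2 · 1.4142 · 1.2806 / (4.1231 · 1.077 · 1) ≈ 0.81567
Gain = 20 log₁₀(0.81567) ≈ -1.77 dB
∠H = (45.00° + 38.66°) − (75.96° + 21.80° + 0.23°) = -14.33°

-1.8 dB, -14.3°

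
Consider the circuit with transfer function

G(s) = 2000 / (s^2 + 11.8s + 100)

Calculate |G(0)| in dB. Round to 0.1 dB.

G(0) = 2000 / 100 = 20
20 log₁₀(20) ≈ 26.02 dB

26.0 dB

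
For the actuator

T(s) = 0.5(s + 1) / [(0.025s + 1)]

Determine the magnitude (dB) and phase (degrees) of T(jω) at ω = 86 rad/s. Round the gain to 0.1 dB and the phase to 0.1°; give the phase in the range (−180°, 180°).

At ω = 86 rad/s:
zero (1 + j86·1) = 1 + j86 → |·| ≈ 86.006, ∠ ≈ 89.33°
pole (1 + j86·0.025) = 1 + j2.15 → |·| ≈ 2.3712, ∠ ≈ 65.06°
|T| = 0.5 · 86.006 / (2.3712) ≈ 18.136
Gain = 20 log₁₀(18.136) ≈ 25.17 dB
∠T = (89.33°) − (65.06°) = 24.27°

25.2 dB, 24.3°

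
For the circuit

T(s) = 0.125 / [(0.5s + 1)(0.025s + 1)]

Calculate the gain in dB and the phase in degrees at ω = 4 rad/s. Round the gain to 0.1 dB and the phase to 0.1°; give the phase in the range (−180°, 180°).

At ω = 4 rad/s:
pole (1 + j4·0.5) = 1 + j2 → |·| ≈ 2.2361, ∠ ≈ 63.43°
pole (1 + j4·0.025) = 1 + j0.1 → |·| ≈ 1.005, ∠ ≈ 5.71°
|T| = 0.125 · 1 / (2.2361 · 1.005) ≈ 0.055623
Gain = 20 log₁₀(0.055623) ≈ -25.09 dB
∠T = (0°) − (63.43° + 5.71°) = -69.14°

-25.1 dB, -69.1°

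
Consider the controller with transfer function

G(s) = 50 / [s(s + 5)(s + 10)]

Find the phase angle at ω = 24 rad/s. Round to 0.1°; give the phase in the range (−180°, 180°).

124.4°

At s = jω = j24:
pole (s+5): 5 + j24 → |·| = √(5²+24²) = √601 ≈ 24.515, ∠ = arctan(24/5) ≈ 78.23°
pole (s+10): 10 + j24 → |·| = √(10²+24²) = √676 ≈ 26, ∠ = arctan(24/10) ≈ 67.38°
pole at origin: |s| = 24, ∠ = 90.00° (in denominator)
∠G = 0.00° − 235.61° = -235.61° ≡ 124.39° (principal value)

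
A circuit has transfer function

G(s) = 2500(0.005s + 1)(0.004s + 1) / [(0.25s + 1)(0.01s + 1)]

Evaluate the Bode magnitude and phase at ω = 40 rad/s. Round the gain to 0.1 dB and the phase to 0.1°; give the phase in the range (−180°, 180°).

47.6 dB, -85.7°

At ω = 40 rad/s:
zero (1 + j40·0.005) = 1 + j0.2 → |·| ≈ 1.0198, ∠ ≈ 11.31°
zero (1 + j40·0.004) = 1 + j0.16 → |·| ≈ 1.0127, ∠ ≈ 9.09°
pole (1 + j40·0.25) = 1 + j10 → |·| ≈ 10.05, ∠ ≈ 84.29°
pole (1 + j40·0.01) = 1 + j0.4 → |·| ≈ 1.077, ∠ ≈ 21.80°
|G| = 2500 · 1.0198 · 1.0127 / (10.05 · 1.077) ≈ 238.54
Gain = 20 log₁₀(238.54) ≈ 47.55 dB
∠G = (11.31° + 9.09°) − (84.29° + 21.80°) = -85.69°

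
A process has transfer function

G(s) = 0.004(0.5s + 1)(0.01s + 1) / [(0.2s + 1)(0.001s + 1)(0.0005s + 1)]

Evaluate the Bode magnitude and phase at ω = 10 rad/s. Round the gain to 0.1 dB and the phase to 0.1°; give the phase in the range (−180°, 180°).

At ω = 10 rad/s:
zero (1 + j10·0.5) = 1 + j5 → |·| ≈ 5.099, ∠ ≈ 78.69°
zero (1 + j10·0.01) = 1 + j0.1 → |·| ≈ 1.005, ∠ ≈ 5.71°
pole (1 + j10·0.2) = 1 + j2 → |·| ≈ 2.2361, ∠ ≈ 63.43°
pole (1 + j10·0.001) = 1 + j0.01 → |·| ≈ 1, ∠ ≈ 0.57°
pole (1 + j10·0.0005) = 1 + j0.005 → |·| ≈ 1, ∠ ≈ 0.29°
|G| = 0.004 · 5.099 · 1.005 / (2.2361 · 1 · 1) ≈ 0.0091668
Gain = 20 log₁₀(0.0091668) ≈ -40.76 dB
∠G = (78.69° + 5.71°) − (63.43° + 0.57° + 0.29°) = 20.11°

-40.8 dB, 20.1°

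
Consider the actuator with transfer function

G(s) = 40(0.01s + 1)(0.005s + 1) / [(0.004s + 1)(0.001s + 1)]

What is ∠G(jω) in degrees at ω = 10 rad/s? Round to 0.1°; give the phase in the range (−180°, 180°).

At ω = 10 rad/s:
zero (1 + j10·0.01) = 1 + j0.1 → |·| ≈ 1.005, ∠ ≈ 5.71°
zero (1 + j10·0.005) = 1 + j0.05 → |·| ≈ 1.0012, ∠ ≈ 2.86°
pole (1 + j10·0.004) = 1 + j0.04 → |·| ≈ 1.0008, ∠ ≈ 2.29°
pole (1 + j10·0.001) = 1 + j0.01 → |·| ≈ 1, ∠ ≈ 0.57°
∠G = (5.71° + 2.86°) − (2.29° + 0.57°) = 5.71°

5.7°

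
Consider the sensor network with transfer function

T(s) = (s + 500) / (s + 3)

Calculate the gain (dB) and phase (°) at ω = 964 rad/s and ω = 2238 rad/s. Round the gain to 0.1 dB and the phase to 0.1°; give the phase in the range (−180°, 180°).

ω = 964: 1.0 dB, -27.2°; ω = 2238: 0.2 dB, -12.5°

At s = jω = j964:
zero (s+500): 500 + j964 → |·| = √(500²+964²) = √1179296 ≈ 1086, ∠ = arctan(964/500) ≈ 62.59°
pole (s+3): 3 + j964 → |·| = √(3²+964²) = √929305 ≈ 964, ∠ = arctan(964/3) ≈ 89.82°
|T| = 1 · 1086 / 964 ≈ 1.1266
Gain = 20 log₁₀(1.1266) ≈ 1.04 dB
∠T = 62.59° − 89.82° = -27.23°

At s = jω = j2238:
zero (s+500): 500 + j2238 → |·| = √(500²+2238²) = √5258644 ≈ 2293.2, ∠ = arctan(2238/500) ≈ 77.41°
pole (s+3): 3 + j2238 → |·| = √(3²+2238²) = √5008653 ≈ 2238, ∠ = arctan(2238/3) ≈ 89.92°
|T| = 1 · 2293.2 / 2238 ≈ 1.0247
Gain = 20 log₁₀(1.0247) ≈ 0.21 dB
∠T = 77.41° − 89.92° = -12.51°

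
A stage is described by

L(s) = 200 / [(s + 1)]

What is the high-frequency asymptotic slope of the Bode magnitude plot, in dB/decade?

Each pole contributes −20 dB/decade at high frequency; each zero contributes +20 dB/decade.
Net: 0 zero(s) − 1 pole(s) → -20 dB/decade.

-20 dB/decade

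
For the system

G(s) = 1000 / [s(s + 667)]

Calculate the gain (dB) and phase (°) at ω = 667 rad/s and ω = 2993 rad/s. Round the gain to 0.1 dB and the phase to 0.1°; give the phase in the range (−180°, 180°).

At s = jω = j667:
pole (s+667): 667 + j667 → |·| = √(667²+667²) = √889778 ≈ 943.28, ∠ = arctan(667/667) ≈ 45.00°
pole at origin: |s| = 667, ∠ = 90.00° (in denominator)
|G| = 1000 / 6.2917e+05 ≈ 0.0015894
Gain = 20 log₁₀(0.0015894) ≈ -55.98 dB
∠G = 0.00° − 135.00° = -135.00°

At s = jω = j2993:
pole (s+667): 667 + j2993 → |·| = √(667²+2993²) = √9402938 ≈ 3066.4, ∠ = arctan(2993/667) ≈ 77.44°
pole at origin: |s| = 2993, ∠ = 90.00° (in denominator)
|G| = 1000 / 9.1777e+06 ≈ 0.00010896
Gain = 20 log₁₀(0.00010896) ≈ -79.25 dB
∠G = 0.00° − 167.44° = -167.44°

ω = 667: -56.0 dB, -135.0°; ω = 2993: -79.3 dB, -167.4°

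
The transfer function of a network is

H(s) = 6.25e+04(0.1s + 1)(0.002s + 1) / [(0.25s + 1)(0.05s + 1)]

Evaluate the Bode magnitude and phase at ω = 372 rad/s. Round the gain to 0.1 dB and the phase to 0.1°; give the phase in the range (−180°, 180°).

At ω = 372 rad/s:
zero (1 + j372·0.1) = 1 + j37.2 → |·| ≈ 37.213, ∠ ≈ 88.46°
zero (1 + j372·0.002) = 1 + j0.744 → |·| ≈ 1.2464, ∠ ≈ 36.65°
pole (1 + j372·0.25) = 1 + j93 → |·| ≈ 93.005, ∠ ≈ 89.38°
pole (1 + j372·0.05) = 1 + j18.6 → |·| ≈ 18.627, ∠ ≈ 86.92°
|H| = 6.25e+04 · 37.213 · 1.2464 / (93.005 · 18.627) ≈ 1673.3
Gain = 20 log₁₀(1673.3) ≈ 64.47 dB
∠H = (88.46° + 36.65°) − (89.38° + 86.92°) = -51.19°

64.5 dB, -51.2°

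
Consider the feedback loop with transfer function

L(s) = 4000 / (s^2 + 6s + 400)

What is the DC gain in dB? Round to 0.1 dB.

20.0 dB

L(0) = 4000 / 400 = 10
20 log₁₀(10) ≈ 20.00 dB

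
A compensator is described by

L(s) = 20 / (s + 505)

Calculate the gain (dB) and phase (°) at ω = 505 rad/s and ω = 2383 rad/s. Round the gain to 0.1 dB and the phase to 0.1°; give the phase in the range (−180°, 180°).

ω = 505: -31.1 dB, -45.0°; ω = 2383: -41.7 dB, -78.0°

At s = jω = j505:
pole (s+505): 505 + j505 → |·| = √(505²+505²) = √510050 ≈ 714.18, ∠ = arctan(505/505) ≈ 45.00°
|L| = 20 / 714.18 ≈ 0.028004
Gain = 20 log₁₀(0.028004) ≈ -31.06 dB
∠L = 0.00° − 45.00° = -45.00°

At s = jω = j2383:
pole (s+505): 505 + j2383 → |·| = √(505²+2383²) = √5933714 ≈ 2435.9, ∠ = arctan(2383/505) ≈ 78.04°
|L| = 20 / 2435.9 ≈ 0.0082105
Gain = 20 log₁₀(0.0082105) ≈ -41.71 dB
∠L = 0.00° − 78.04° = -78.04°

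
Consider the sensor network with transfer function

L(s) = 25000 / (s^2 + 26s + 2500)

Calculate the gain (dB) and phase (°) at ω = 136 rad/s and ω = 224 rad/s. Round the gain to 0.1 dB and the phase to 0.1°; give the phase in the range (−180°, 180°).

At s = jω = j136:
quadratic: (j136)² + 26·j136 + 2500 = -15996 + j3536 → |·| ≈ 16382, ∠ ≈ 167.53°
|L| = 25000 / 16382 ≈ 1.5261
Gain = 20 log₁₀(1.5261) ≈ 3.67 dB
∠L = 0.00° − 167.53° = -167.53°

At s = jω = j224:
quadratic: (j224)² + 26·j224 + 2500 = -47676 + j5824 → |·| ≈ 48030, ∠ ≈ 173.04°
|L| = 25000 / 48030 ≈ 0.52051
Gain = 20 log₁₀(0.52051) ≈ -5.67 dB
∠L = 0.00° − 173.04° = -173.04°

ω = 136: 3.7 dB, -167.5°; ω = 224: -5.7 dB, -173.0°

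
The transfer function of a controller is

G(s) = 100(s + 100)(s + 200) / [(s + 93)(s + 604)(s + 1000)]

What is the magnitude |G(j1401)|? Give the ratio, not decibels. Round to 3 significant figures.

At s = jω = j1401:
zero (s+100): 100 + j1401 → |·| = √(100²+1401²) = √1972801 ≈ 1404.6, ∠ = arctan(1401/100) ≈ 85.92°
zero (s+200): 200 + j1401 → |·| = √(200²+1401²) = √2002801 ≈ 1415.2, ∠ = arctan(1401/200) ≈ 81.88°
pole (s+93): 93 + j1401 → |·| = √(93²+1401²) = √1971450 ≈ 1404.1, ∠ = arctan(1401/93) ≈ 86.20°
pole (s+604): 604 + j1401 → |·| = √(604²+1401²) = √2327617 ≈ 1525.7, ∠ = arctan(1401/604) ≈ 66.68°
pole (s+1000): 1000 + j1401 → |·| = √(1000²+1401²) = √2962801 ≈ 1721.3, ∠ = arctan(1401/1000) ≈ 54.48°
|G| = 100 · 1.9878e+06 / 3.6874e+09 ≈ 0.053908

0.0539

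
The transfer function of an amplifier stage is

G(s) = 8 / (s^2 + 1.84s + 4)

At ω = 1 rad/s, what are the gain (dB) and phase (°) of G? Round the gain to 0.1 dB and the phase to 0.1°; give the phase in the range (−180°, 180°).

7.1 dB, -31.5°

At s = jω = j1:
quadratic: (j1)² + 1.84·j1 + 4 = 3 + j1.84 → |·| ≈ 3.5193, ∠ ≈ 31.52°
|G| = 8 / 3.5193 ≈ 2.2732
Gain = 20 log₁₀(2.2732) ≈ 7.13 dB
∠G = 0.00° − 31.52° = -31.52°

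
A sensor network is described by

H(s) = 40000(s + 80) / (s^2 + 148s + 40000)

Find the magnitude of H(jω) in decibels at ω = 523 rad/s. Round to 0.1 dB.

At s = jω = j523:
zero (s+80): 80 + j523 → |·| = √(80²+523²) = √279929 ≈ 529.08, ∠ = arctan(523/80) ≈ 81.30°
quadratic: (j523)² + 148·j523 + 40000 = -233529 + j77404 → |·| ≈ 2.4602e+05, ∠ ≈ 161.66°
|H| = 40000 · 529.08 / 2.4602e+05 ≈ 86.022
Gain = 20 log₁₀(86.022) ≈ 38.69 dB

38.7 dB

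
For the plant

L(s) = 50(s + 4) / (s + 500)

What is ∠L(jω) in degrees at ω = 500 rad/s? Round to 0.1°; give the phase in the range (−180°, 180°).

44.5°

At s = jω = j500:
zero (s+4): 4 + j500 → |·| = √(4²+500²) = √250016 ≈ 500.02, ∠ = arctan(500/4) ≈ 89.54°
pole (s+500): 500 + j500 → |·| = √(500²+500²) = √500000 ≈ 707.11, ∠ = arctan(500/500) ≈ 45.00°
∠L = 89.54° − 45.00° = 44.54°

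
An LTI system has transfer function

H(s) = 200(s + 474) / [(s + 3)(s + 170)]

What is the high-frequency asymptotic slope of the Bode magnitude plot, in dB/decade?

Each pole contributes −20 dB/decade at high frequency; each zero contributes +20 dB/decade.
Net: 1 zero(s) − 2 pole(s) → -20 dB/decade.

-20 dB/decade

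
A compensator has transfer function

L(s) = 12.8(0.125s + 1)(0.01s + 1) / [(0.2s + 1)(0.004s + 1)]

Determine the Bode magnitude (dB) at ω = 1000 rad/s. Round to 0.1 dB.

At ω = 1000 rad/s:
zero (1 + j1000·0.125) = 1 + j125 → |·| ≈ 125, ∠ ≈ 89.54°
zero (1 + j1000·0.01) = 1 + j10 → |·| ≈ 10.05, ∠ ≈ 84.29°
pole (1 + j1000·0.2) = 1 + j200 → |·| ≈ 200, ∠ ≈ 89.71°
pole (1 + j1000·0.004) = 1 + j4 → |·| ≈ 4.1231, ∠ ≈ 75.96°
|L| = 12.8 · 125 · 10.05 / (200 · 4.1231) ≈ 19.5
Gain = 20 log₁₀(19.5) ≈ 25.80 dB

25.8 dB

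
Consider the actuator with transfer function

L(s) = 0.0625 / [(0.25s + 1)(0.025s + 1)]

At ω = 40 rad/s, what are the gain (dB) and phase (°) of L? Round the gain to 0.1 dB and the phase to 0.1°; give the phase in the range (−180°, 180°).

-47.1 dB, -129.3°

At ω = 40 rad/s:
pole (1 + j40·0.25) = 1 + j10 → |·| ≈ 10.05, ∠ ≈ 84.29°
pole (1 + j40·0.025) = 1 + j1 → |·| ≈ 1.4142, ∠ ≈ 45.00°
|L| = 0.0625 · 1 / (10.05 · 1.4142) ≈ 0.0043975
Gain = 20 log₁₀(0.0043975) ≈ -47.14 dB
∠L = (0°) − (84.29° + 45.00°) = -129.29°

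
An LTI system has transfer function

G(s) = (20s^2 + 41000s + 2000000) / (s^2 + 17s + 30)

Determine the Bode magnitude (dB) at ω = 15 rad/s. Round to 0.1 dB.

76.3 dB

Substitute s = j15:
Numerator: 20(j15)^2 + 41000(j15) + 2000000 = 1995500 + j615000
Denominator: (j15)^2 + 17(j15) + 30 = -195 + j255
|N| = √(1995500² + 615000²) ≈ 2.0881e+06, ∠N ≈ 17.13°
|D| = √(195² + 255²) ≈ 321.01, ∠D ≈ 127.41°
|G| = 2.0881e+06 / 321.01 ≈ 6504.8
Gain = 20 log₁₀(6504.8) ≈ 76.26 dB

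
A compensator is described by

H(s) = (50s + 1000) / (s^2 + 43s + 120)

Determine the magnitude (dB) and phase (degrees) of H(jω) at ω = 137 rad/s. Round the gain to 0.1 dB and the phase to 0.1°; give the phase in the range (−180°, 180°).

Substitute s = j137:
Numerator: 50(j137) + 1000 = 1000 + j6850
Denominator: (j137)^2 + 43(j137) + 120 = -18649 + j5891
|N| = √(1000² + 6850²) ≈ 6922.6, ∠N ≈ 81.69°
|D| = √(18649² + 5891²) ≈ 19557, ∠D ≈ 162.47°
|H| = 6922.6 / 19557 ≈ 0.35397
Gain = 20 log₁₀(0.35397) ≈ -9.02 dB
∠H = 81.69° − 162.47° = -80.78°

-9.0 dB, -80.8°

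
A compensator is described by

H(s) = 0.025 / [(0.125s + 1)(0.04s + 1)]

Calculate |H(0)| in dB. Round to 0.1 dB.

-32.0 dB

H(0) = 0.025 · 1 / 1 = 0.025
20 log₁₀(0.025) ≈ -32.04 dB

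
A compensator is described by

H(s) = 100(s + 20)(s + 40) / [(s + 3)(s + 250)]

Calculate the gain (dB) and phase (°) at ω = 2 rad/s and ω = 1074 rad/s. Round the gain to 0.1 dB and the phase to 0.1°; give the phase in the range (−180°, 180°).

At s = jω = j2:
zero (s+20): 20 + j2 → |·| = √(20²+2²) = √404 ≈ 20.1, ∠ = arctan(2/20) ≈ 5.71°
zero (s+40): 40 + j2 → |·| = √(40²+2²) = √1604 ≈ 40.05, ∠ = arctan(2/40) ≈ 2.86°
pole (s+3): 3 + j2 → |·| = √(3²+2²) = √13 ≈ 3.6056, ∠ = arctan(2/3) ≈ 33.69°
pole (s+250): 250 + j2 → |·| = √(250²+2²) = √62504 ≈ 250.01, ∠ = arctan(2/250) ≈ 0.46°
|H| = 100 · 805 / 901.44 ≈ 89.302
Gain = 20 log₁₀(89.302) ≈ 39.02 dB
∠H = 8.57° − 34.15° = -25.58°

At s = jω = j1074:
zero (s+20): 20 + j1074 → |·| = √(20²+1074²) = √1153876 ≈ 1074.2, ∠ = arctan(1074/20) ≈ 88.93°
zero (s+40): 40 + j1074 → |·| = √(40²+1074²) = √1155076 ≈ 1074.7, ∠ = arctan(1074/40) ≈ 87.87°
pole (s+3): 3 + j1074 → |·| = √(3²+1074²) = √1153485 ≈ 1074, ∠ = arctan(1074/3) ≈ 89.84°
pole (s+250): 250 + j1074 → |·| = √(250²+1074²) = √1215976 ≈ 1102.7, ∠ = arctan(1074/250) ≈ 76.90°
|H| = 100 · 1.1544e+06 / 1.1843e+06 ≈ 97.475
Gain = 20 log₁₀(97.475) ≈ 39.78 dB
∠H = 176.80° − 166.74° = 10.06°

ω = 2: 39.0 dB, -25.6°; ω = 1074: 39.8 dB, 10.1°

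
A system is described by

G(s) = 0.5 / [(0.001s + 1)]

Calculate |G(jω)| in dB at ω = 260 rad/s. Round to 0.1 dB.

-6.3 dB

At ω = 260 rad/s:
pole (1 + j260·0.001) = 1 + j0.26 → |·| ≈ 1.0332, ∠ ≈ 14.57°
|G| = 0.5 · 1 / (1.0332) ≈ 0.48393
Gain = 20 log₁₀(0.48393) ≈ -6.30 dB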